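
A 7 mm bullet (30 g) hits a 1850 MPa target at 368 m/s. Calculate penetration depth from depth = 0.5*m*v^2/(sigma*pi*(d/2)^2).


A = pi*(d/2)^2 = pi*(7/2)^2 = 38.4845 mm^2
E = 0.5*m*v^2 = 0.5*0.03*368^2 = 2031.36 J
depth = E/(sigma*A) = 2031.36 J / (1850 MPa * 38.4845 mm^2) = 2031.36/(1850 * 38.4845) m = 0.0285318 m ≈ 28.53 mm

28.53 mm


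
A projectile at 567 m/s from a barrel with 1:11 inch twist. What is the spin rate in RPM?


twist_m = 11*0.0254 = 0.2794 m
spin = v/twist = 567/0.2794 = 2029.349 rev/s
RPM = spin*60 = 2029.349*60 ≈ 121761 RPM

121761 RPM


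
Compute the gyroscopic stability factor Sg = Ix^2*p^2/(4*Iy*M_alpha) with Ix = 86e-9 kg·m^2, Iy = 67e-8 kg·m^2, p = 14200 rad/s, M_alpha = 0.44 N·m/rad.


Sg = Ix^2 * p^2 / (4 * Iy * M_alpha) = (86e-9)^2 * 14200^2 / (4 * 67e-8 * 0.44) = 1.265

1.265


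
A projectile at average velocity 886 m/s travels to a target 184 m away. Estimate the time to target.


t = d/v = 184/886 = 0.2077 s

0.2077 s


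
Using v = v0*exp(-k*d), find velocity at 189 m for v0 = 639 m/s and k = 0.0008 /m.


v = v0*exp(-k*d) = 639*exp(-0.0008*189) = 549.3 m/s

549.3 m/s


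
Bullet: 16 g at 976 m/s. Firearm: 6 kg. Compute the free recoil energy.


v_r = m_p*v_p/m_gun = 0.016*976/6 = 2.60267 m/s, E_r = 0.5*m_gun*v_r^2 = 0.5*6*2.60267^2 = 20.32 J

20.32 J


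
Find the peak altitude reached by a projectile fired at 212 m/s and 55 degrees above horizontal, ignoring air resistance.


H = (v0*sin(theta))^2 / (2g) = (212*sin(55°))^2 / (2*9.81) = 1537 m

1537 m


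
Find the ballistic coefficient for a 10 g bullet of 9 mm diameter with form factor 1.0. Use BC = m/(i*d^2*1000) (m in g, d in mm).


BC = m/(i*d^2*1000) = 10/(1.0 * 9^2 * 1000) = 0.0001235

0.0001235


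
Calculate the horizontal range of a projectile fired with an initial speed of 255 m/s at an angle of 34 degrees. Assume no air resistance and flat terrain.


R = v0^2 * sin(2*theta) / g = 255^2 * sin(2*34°) / 9.81 = 6146 m

6146 m


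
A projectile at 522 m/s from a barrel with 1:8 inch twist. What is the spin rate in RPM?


twist_m = 8*0.0254 = 0.2032 m
spin = v/twist = 522/0.2032 = 2568.898 rev/s
RPM = spin*60 = 2568.898*60 ≈ 154134 RPM

154134 RPM


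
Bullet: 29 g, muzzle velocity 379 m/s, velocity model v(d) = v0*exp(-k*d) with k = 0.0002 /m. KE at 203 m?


v = v0*exp(-k*d) = 379*exp(-0.0002*203) = 363.921 m/s
E = 0.5*m*v^2 = 0.5*0.029*363.921^2 = 1920 J

1920 J


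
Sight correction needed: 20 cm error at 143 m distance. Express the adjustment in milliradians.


1 mrad subtends 1 cm per 10 m of range, so adj = error_cm / (dist_m / 10) = 20 / (143/10) = 1.399 mrad

1.399 mrad


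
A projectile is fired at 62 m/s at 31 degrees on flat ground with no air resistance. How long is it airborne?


T = 2*v0*sin(theta)/g = 2*62*sin(31°)/9.81 = 6.51 s

6.51 s


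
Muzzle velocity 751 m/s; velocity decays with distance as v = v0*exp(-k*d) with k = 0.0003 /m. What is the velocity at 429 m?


v = v0*exp(-k*d) = 751*exp(-0.0003*429) = 660.3 m/s

660.3 m/s


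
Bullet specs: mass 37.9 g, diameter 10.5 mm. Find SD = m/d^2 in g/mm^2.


SD = m/d^2 = 37.9/10.5^2 = 0.3438 g/mm^2

0.3438 g/mm^2


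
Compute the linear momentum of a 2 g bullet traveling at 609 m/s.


p = m*v = 0.002*609 = 1.218 kg·m/s

1.218 kg·m/s


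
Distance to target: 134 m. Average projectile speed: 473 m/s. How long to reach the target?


t = d/v = 134/473 = 0.2833 s

0.2833 s


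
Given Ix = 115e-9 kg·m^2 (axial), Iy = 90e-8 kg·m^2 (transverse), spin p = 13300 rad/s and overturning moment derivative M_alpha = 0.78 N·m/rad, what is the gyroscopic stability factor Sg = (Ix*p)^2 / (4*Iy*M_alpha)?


Sg = Ix^2 * p^2 / (4 * Iy * M_alpha) = (115e-9)^2 * 13300^2 / (4 * 90e-8 * 0.78) = 0.8331

0.8331


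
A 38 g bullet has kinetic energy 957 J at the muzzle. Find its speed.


v = sqrt(2*E/m) = sqrt(2*957/0.038) = 224.4 m/s

224.4 m/s


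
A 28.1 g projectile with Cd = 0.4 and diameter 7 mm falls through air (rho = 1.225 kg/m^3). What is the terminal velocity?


A = pi*(d/2)^2 = pi*(7/2000)^2 = 3.84845e-05 m^2
vt = sqrt(2mg/(Cd*rho*A)) = sqrt(2*0.0281*9.81/(0.4 * 1.225 * 3.84845e-05)) = 171 m/s

171 m/s


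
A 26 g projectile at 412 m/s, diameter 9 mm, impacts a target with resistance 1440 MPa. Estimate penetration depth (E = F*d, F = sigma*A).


A = pi*(d/2)^2 = pi*(9/2)^2 = 63.6173 mm^2
E = 0.5*m*v^2 = 0.5*0.026*412^2 = 2206.67 J
depth = E/(sigma*A) = 2206.67 J / (1440 MPa * 63.6173 mm^2) = 2206.67/(1440 * 63.6173) m = 0.024088 m ≈ 24.09 mm

24.09 mm


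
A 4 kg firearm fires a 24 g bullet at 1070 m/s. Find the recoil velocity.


v_recoil = m_p * v_p / m_gun = 0.024 * 1070 / 4 = 6.42 m/s

6.42 m/s


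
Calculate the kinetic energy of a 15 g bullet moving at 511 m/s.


E = 0.5*m*v^2 = 0.5*0.015*511^2 = 1958 J

1958 J


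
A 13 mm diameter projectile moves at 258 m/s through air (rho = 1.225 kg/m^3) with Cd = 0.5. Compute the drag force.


A = pi*(d/2)^2 = pi*(13/2000)^2 = 1.32732e-04 m^2
Fd = 0.5*Cd*rho*A*v^2 = 0.5*0.5*1.225*1.32732e-04*258^2 = 2.706 N

2.706 N


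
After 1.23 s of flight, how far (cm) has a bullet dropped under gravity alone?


drop = 0.5*g*t^2 = 0.5*9.81*1.23^2 = 7.42077 m ≈ 742.1 cm

742.1 cm


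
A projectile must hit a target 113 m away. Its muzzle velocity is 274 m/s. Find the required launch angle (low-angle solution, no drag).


sin(2*theta) = R*g/v0^2 = 113*9.81/274^2 = 0.0147654, theta = arcsin(0.0147654)/2 = 0.423°

0.423 degrees


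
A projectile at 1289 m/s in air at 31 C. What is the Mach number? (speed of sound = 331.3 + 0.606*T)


a = 331.3 + 0.606*(31) = 350.086 m/s
M = v/a = 1289/350.086 = 3.682

3.682


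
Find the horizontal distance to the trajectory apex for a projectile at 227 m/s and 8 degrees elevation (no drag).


R = v0^2*sin(2*theta)/g = 227^2*sin(2*8°)/9.81 = 1447.84 m
apex_dist = R/2 = 1447.84/2 = 723.9 m

723.9 m


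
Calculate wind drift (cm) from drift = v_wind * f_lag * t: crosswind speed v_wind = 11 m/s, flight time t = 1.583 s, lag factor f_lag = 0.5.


drift = v_wind * lag * t = 11 * 0.5 * 1.583 = 8.7065 m ≈ 870.6 cm

870.6 cm


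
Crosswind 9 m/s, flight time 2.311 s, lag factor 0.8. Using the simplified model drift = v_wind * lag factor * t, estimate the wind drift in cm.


drift = v_wind * lag * t = 9 * 0.8 * 2.311 = 16.6392 m ≈ 1664 cm

1664 cm


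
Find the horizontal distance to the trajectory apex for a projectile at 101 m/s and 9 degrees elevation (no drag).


R = v0^2*sin(2*theta)/g = 101^2*sin(2*9°)/9.81 = 321.334 m
apex_dist = R/2 = 321.334/2 = 160.7 m

160.7 m


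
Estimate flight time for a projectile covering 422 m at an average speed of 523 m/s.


t = d/v = 422/523 = 0.8069 s

0.8069 s


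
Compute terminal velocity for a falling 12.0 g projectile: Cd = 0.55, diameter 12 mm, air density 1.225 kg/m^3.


A = pi*(d/2)^2 = pi*(12/2000)^2 = 1.13097e-04 m^2
vt = sqrt(2mg/(Cd*rho*A)) = sqrt(2*0.012*9.81/(0.55 * 1.225 * 1.13097e-04)) = 55.59 m/s

55.59 m/s


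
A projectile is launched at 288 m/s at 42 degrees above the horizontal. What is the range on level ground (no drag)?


R = v0^2 * sin(2*theta) / g = 288^2 * sin(2*42°) / 9.81 = 8409 m

8409 m


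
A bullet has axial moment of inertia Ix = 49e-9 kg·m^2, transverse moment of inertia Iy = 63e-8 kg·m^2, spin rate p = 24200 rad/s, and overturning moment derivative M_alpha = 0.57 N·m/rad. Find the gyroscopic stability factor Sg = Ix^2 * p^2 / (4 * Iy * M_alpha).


Sg = Ix^2 * p^2 / (4 * Iy * M_alpha) = (49e-9)^2 * 24200^2 / (4 * 63e-8 * 0.57) = 0.9789

0.9789


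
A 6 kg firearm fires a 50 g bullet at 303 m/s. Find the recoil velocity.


v_recoil = m_p * v_p / m_gun = 0.05 * 303 / 6 = 2.525 m/s

2.525 m/s


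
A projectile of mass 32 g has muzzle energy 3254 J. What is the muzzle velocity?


v = sqrt(2*E/m) = sqrt(2*3254/0.032) = 451 m/s

451 m/s


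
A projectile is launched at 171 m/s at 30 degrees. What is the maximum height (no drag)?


H = (v0*sin(theta))^2 / (2g) = (171*sin(30°))^2 / (2*9.81) = 372.6 m

372.6 m


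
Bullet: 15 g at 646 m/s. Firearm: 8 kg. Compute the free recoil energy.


v_r = m_p*v_p/m_gun = 0.015*646/8 = 1.21125 m/s, E_r = 0.5*m_gun*v_r^2 = 0.5*8*1.21125^2 = 5.869 J

5.869 J


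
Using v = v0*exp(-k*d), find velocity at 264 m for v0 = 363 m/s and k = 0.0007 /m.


v = v0*exp(-k*d) = 363*exp(-0.0007*264) = 301.8 m/s

301.8 m/s


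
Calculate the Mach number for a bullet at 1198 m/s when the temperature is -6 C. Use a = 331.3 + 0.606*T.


a = 331.3 + 0.606*(-6) = 327.664 m/s
M = v/a = 1198/327.664 = 3.656

3.656


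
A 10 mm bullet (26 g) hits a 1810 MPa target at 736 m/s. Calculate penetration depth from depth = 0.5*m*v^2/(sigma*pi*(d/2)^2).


A = pi*(d/2)^2 = pi*(10/2)^2 = 78.5398 mm^2
E = 0.5*m*v^2 = 0.5*0.026*736^2 = 7042.05 J
depth = E/(sigma*A) = 7042.05 J / (1810 MPa * 78.5398 mm^2) = 7042.05/(1810 * 78.5398) m = 0.0495371 m ≈ 49.54 mm

49.54 mm


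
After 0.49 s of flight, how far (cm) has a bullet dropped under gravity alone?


drop = 0.5*g*t^2 = 0.5*9.81*0.49^2 = 1.17769 m ≈ 117.8 cm

117.8 cm


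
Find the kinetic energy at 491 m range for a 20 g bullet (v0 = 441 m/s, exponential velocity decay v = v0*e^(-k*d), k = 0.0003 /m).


v = v0*exp(-k*d) = 441*exp(-0.0003*491) = 380.598 m/s
E = 0.5*m*v^2 = 0.5*0.02*380.598^2 = 1449 J

1449 J


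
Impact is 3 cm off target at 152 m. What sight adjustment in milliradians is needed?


1 mrad subtends 1 cm per 10 m of range, so adj = error_cm / (dist_m / 10) = 3 / (152/10) = 0.1974 mrad

0.1974 mrad


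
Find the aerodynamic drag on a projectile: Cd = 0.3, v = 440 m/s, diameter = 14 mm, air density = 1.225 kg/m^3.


A = pi*(d/2)^2 = pi*(14/2000)^2 = 1.53938e-04 m^2
Fd = 0.5*Cd*rho*A*v^2 = 0.5*0.3*1.225*1.53938e-04*440^2 = 5.476 N

5.476 N


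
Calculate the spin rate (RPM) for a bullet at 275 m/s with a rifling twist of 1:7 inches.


twist_m = 7*0.0254 = 0.1778 m
spin = v/twist = 275/0.1778 = 1546.682 rev/s
RPM = spin*60 = 1546.682*60 ≈ 92801 RPM

92801 RPM


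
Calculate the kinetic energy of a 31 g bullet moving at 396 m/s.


E = 0.5*m*v^2 = 0.5*0.031*396^2 = 2431 J

2431 J


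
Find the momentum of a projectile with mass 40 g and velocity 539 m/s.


p = m*v = 0.04*539 = 21.56 kg·m/s

21.56 kg·m/s


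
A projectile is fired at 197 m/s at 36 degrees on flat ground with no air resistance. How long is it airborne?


T = 2*v0*sin(theta)/g = 2*197*sin(36°)/9.81 = 23.61 s

23.61 s


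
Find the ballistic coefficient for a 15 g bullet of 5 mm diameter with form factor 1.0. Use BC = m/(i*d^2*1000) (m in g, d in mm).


BC = m/(i*d^2*1000) = 15/(1.0 * 5^2 * 1000) = 0.0006

0.0006


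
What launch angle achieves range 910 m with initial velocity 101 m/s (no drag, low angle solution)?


sin(2*theta) = R*g/v0^2 = 910*9.81/101^2 = 0.87512, theta = arcsin(0.87512)/2 = 30.53°

30.53 degrees


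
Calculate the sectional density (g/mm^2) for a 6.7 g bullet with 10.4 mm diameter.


SD = m/d^2 = 6.7/10.4^2 = 0.06195 g/mm^2

0.06195 g/mm^2


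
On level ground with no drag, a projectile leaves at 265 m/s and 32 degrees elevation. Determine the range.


R = v0^2 * sin(2*theta) / g = 265^2 * sin(2*32°) / 9.81 = 6434 m

6434 m


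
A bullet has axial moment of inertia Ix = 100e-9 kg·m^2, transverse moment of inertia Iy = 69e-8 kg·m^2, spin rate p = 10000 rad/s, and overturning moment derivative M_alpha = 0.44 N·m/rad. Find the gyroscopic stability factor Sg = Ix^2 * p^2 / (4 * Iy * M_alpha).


Sg = Ix^2 * p^2 / (4 * Iy * M_alpha) = (100e-9)^2 * 10000^2 / (4 * 69e-8 * 0.44) = 0.8235

0.8235


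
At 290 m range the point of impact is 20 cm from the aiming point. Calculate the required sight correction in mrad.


1 mrad subtends 1 cm per 10 m of range, so adj = error_cm / (dist_m / 10) = 20 / (290/10) = 0.6897 mrad

0.6897 mrad


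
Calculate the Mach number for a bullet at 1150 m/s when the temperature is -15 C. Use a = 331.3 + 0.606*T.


a = 331.3 + 0.606*(-15) = 322.21 m/s
M = v/a = 1150/322.21 = 3.569

3.569


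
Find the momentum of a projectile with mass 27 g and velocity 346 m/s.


p = m*v = 0.027*346 = 9.342 kg·m/s

9.342 kg·m/s


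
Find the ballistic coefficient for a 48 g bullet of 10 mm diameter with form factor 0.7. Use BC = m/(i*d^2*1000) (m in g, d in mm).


BC = m/(i*d^2*1000) = 48/(0.7 * 10^2 * 1000) = 0.0006857

0.0006857


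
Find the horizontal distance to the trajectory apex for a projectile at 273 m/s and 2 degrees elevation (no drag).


R = v0^2*sin(2*theta)/g = 273^2*sin(2*2°)/9.81 = 529.957 m
apex_dist = R/2 = 529.957/2 = 265 m

265 m


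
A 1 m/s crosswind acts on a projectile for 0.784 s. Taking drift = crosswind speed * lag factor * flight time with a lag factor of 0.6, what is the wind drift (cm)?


drift = v_wind * lag * t = 1 * 0.6 * 0.784 = 0.4704 m ≈ 47.04 cm

47.04 cm


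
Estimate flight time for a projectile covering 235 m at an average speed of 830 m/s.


t = d/v = 235/830 = 0.2831 s

0.2831 s


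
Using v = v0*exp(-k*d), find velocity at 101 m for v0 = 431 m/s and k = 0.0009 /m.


v = v0*exp(-k*d) = 431*exp(-0.0009*101) = 393.5 m/s

393.5 m/s


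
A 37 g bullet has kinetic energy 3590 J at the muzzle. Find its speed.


v = sqrt(2*E/m) = sqrt(2*3590/0.037) = 440.5 m/s

440.5 m/s


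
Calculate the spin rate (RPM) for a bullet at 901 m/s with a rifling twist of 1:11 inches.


twist_m = 11*0.0254 = 0.2794 m
spin = v/twist = 901/0.2794 = 3224.767 rev/s
RPM = spin*60 = 3224.767*60 ≈ 193486 RPM

193486 RPM


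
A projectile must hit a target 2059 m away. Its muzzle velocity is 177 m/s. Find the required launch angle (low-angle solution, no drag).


sin(2*theta) = R*g/v0^2 = 2059*9.81/177^2 = 0.644731, theta = arcsin(0.644731)/2 = 20.07°

20.07 degrees


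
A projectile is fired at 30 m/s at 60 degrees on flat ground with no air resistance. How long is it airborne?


T = 2*v0*sin(theta)/g = 2*30*sin(60°)/9.81 = 5.297 s

5.297 s


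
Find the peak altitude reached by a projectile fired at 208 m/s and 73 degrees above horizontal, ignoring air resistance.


H = (v0*sin(theta))^2 / (2g) = (208*sin(73°))^2 / (2*9.81) = 2017 m

2017 m


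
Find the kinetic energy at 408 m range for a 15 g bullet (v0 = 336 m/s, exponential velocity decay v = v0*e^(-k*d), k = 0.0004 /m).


v = v0*exp(-k*d) = 336*exp(-0.0004*408) = 285.406 m/s
E = 0.5*m*v^2 = 0.5*0.015*285.406^2 = 610.9 J

610.9 J


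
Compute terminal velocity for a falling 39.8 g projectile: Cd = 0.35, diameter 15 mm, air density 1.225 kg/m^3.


A = pi*(d/2)^2 = pi*(15/2000)^2 = 1.76715e-04 m^2
vt = sqrt(2mg/(Cd*rho*A)) = sqrt(2*0.0398*9.81/(0.35 * 1.225 * 1.76715e-04)) = 101.5 m/s

101.5 m/s


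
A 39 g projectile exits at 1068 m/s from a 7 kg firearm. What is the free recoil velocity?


v_recoil = m_p * v_p / m_gun = 0.039 * 1068 / 7 = 5.95 m/s

5.95 m/s


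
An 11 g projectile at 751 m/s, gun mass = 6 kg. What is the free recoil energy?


v_r = m_p*v_p/m_gun = 0.011*751/6 = 1.37683 m/s, E_r = 0.5*m_gun*v_r^2 = 0.5*6*1.37683^2 = 5.687 J

5.687 J


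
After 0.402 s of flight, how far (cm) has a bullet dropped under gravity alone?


drop = 0.5*g*t^2 = 0.5*9.81*0.402^2 = 0.792668 m ≈ 79.27 cm

79.27 cm


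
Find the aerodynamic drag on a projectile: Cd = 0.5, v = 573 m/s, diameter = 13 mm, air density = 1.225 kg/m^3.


A = pi*(d/2)^2 = pi*(13/2000)^2 = 1.32732e-04 m^2
Fd = 0.5*Cd*rho*A*v^2 = 0.5*0.5*1.225*1.32732e-04*573^2 = 13.35 N

13.35 N


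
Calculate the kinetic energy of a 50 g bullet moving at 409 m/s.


E = 0.5*m*v^2 = 0.5*0.05*409^2 = 4182 J

4182 J


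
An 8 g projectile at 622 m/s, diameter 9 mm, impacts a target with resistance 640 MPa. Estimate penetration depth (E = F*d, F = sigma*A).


A = pi*(d/2)^2 = pi*(9/2)^2 = 63.6173 mm^2
E = 0.5*m*v^2 = 0.5*0.008*622^2 = 1547.54 J
depth = E/(sigma*A) = 1547.54 J / (640 MPa * 63.6173 mm^2) = 1547.54/(640 * 63.6173) m = 0.038009 m ≈ 38.01 mm

38.01 mm


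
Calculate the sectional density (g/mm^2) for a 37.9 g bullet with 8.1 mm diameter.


SD = m/d^2 = 37.9/8.1^2 = 0.5777 g/mm^2

0.5777 g/mm^2


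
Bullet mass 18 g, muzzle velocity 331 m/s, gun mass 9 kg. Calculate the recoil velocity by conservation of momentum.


v_recoil = m_p * v_p / m_gun = 0.018 * 331 / 9 = 0.662 m/s

0.662 m/s


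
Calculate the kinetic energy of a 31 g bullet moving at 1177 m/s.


E = 0.5*m*v^2 = 0.5*0.031*1177^2 = 21473 J

21473 J


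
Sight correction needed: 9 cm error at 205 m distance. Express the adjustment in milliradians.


1 mrad subtends 1 cm per 10 m of range, so adj = error_cm / (dist_m / 10) = 9 / (205/10) = 0.439 mrad

0.439 mrad


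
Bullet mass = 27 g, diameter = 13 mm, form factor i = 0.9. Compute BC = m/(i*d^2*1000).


BC = m/(i*d^2*1000) = 27/(0.9 * 13^2 * 1000) = 0.0001775

0.0001775


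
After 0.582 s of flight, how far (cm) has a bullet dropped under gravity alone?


drop = 0.5*g*t^2 = 0.5*9.81*0.582^2 = 1.66144 m ≈ 166.1 cm

166.1 cm


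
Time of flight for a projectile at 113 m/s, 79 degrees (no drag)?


T = 2*v0*sin(theta)/g = 2*113*sin(79°)/9.81 = 22.61 s

22.61 s


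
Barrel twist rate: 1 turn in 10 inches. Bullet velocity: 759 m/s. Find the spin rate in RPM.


twist_m = 10*0.0254 = 0.254 m
spin = v/twist = 759/0.254 = 2988.189 rev/s
RPM = spin*60 = 2988.189*60 ≈ 179291 RPM

179291 RPM


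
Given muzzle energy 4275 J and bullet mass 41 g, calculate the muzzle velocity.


v = sqrt(2*E/m) = sqrt(2*4275/0.041) = 456.7 m/s

456.7 m/s


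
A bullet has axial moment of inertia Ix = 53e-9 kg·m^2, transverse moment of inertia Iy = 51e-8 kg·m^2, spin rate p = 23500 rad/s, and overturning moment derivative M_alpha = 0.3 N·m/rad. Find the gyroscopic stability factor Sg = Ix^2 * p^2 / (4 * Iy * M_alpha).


Sg = Ix^2 * p^2 / (4 * Iy * M_alpha) = (53e-9)^2 * 23500^2 / (4 * 51e-8 * 0.3) = 2.535

2.535


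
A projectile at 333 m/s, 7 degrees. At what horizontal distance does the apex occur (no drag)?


R = v0^2*sin(2*theta)/g = 333^2*sin(2*7°)/9.81 = 2734.61 m
apex_dist = R/2 = 2734.61/2 = 1367 m

1367 m


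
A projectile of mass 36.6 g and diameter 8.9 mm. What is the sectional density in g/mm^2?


SD = m/d^2 = 36.6/8.9^2 = 0.4621 g/mm^2

0.4621 g/mm^2


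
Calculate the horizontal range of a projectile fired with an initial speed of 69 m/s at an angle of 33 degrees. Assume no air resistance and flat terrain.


R = v0^2 * sin(2*theta) / g = 69^2 * sin(2*33°) / 9.81 = 443.4 m

443.4 m


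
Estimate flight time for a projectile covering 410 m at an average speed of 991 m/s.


t = d/v = 410/991 = 0.4137 s

0.4137 s


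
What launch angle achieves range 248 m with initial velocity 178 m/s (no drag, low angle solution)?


sin(2*theta) = R*g/v0^2 = 248*9.81/178^2 = 0.0767858, theta = arcsin(0.0767858)/2 = 2.202°

2.202 degrees


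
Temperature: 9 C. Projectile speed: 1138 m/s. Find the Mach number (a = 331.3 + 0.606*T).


a = 331.3 + 0.606*(9) = 336.754 m/s
M = v/a = 1138/336.754 = 3.379

3.379


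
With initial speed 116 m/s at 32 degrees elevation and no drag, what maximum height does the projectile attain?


H = (v0*sin(theta))^2 / (2g) = (116*sin(32°))^2 / (2*9.81) = 192.6 m

192.6 m


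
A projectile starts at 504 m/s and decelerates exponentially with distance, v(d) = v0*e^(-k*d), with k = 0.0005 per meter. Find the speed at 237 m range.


v = v0*exp(-k*d) = 504*exp(-0.0005*237) = 447.7 m/s

447.7 m/s


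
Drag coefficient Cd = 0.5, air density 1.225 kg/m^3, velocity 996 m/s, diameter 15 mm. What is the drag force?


A = pi*(d/2)^2 = pi*(15/2000)^2 = 1.76715e-04 m^2
Fd = 0.5*Cd*rho*A*v^2 = 0.5*0.5*1.225*1.76715e-04*996^2 = 53.69 N

53.69 N


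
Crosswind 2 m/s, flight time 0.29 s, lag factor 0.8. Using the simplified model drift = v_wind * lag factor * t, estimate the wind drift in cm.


drift = v_wind * lag * t = 2 * 0.8 * 0.29 = 0.464 m ≈ 46.4 cm

46.4 cm


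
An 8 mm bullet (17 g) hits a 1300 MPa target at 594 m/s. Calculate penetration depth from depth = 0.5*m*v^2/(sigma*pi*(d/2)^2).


A = pi*(d/2)^2 = pi*(8/2)^2 = 50.2655 mm^2
E = 0.5*m*v^2 = 0.5*0.017*594^2 = 2999.11 J
depth = E/(sigma*A) = 2999.11 J / (1300 MPa * 50.2655 mm^2) = 2999.11/(1300 * 50.2655) m = 0.0458964 m ≈ 45.9 mm

45.9 mm


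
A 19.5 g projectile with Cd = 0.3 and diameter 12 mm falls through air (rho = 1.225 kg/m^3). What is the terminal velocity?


A = pi*(d/2)^2 = pi*(12/2000)^2 = 1.13097e-04 m^2
vt = sqrt(2mg/(Cd*rho*A)) = sqrt(2*0.0195*9.81/(0.3 * 1.225 * 1.13097e-04)) = 95.94 m/s

95.94 m/s


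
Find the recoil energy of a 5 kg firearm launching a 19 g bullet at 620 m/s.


v_r = m_p*v_p/m_gun = 0.019*620/5 = 2.356 m/s, E_r = 0.5*m_gun*v_r^2 = 0.5*5*2.356^2 = 13.88 J

13.88 J


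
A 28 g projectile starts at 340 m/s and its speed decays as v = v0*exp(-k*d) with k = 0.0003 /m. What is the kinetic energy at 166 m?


v = v0*exp(-k*d) = 340*exp(-0.0003*166) = 323.483 m/s
E = 0.5*m*v^2 = 0.5*0.028*323.483^2 = 1465 J

1465 J


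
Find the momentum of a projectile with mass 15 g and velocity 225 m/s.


p = m*v = 0.015*225 = 3.375 kg·m/s

3.375 kg·m/s


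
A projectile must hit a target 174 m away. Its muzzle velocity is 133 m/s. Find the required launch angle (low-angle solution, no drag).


sin(2*theta) = R*g/v0^2 = 174*9.81/133^2 = 0.0964973, theta = arcsin(0.0964973)/2 = 2.769°

2.769 degrees


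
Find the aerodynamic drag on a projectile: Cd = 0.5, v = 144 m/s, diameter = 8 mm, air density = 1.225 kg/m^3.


A = pi*(d/2)^2 = pi*(8/2000)^2 = 5.02655e-05 m^2
Fd = 0.5*Cd*rho*A*v^2 = 0.5*0.5*1.225*5.02655e-05*144^2 = 0.3192 N

0.3192 N


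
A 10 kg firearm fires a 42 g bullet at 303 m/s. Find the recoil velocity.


v_recoil = m_p * v_p / m_gun = 0.042 * 303 / 10 = 1.273 m/s

1.273 m/s


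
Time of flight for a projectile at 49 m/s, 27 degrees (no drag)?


T = 2*v0*sin(theta)/g = 2*49*sin(27°)/9.81 = 4.535 s

4.535 s


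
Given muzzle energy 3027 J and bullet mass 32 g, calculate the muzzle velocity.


v = sqrt(2*E/m) = sqrt(2*3027/0.032) = 435 m/s

435 m/s


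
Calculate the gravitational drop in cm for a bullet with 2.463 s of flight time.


drop = 0.5*g*t^2 = 0.5*9.81*2.463^2 = 29.7555 m ≈ 2976 cm

2976 cm


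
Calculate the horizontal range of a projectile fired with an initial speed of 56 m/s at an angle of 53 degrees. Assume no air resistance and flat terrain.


R = v0^2 * sin(2*theta) / g = 56^2 * sin(2*53°) / 9.81 = 307.3 m

307.3 m


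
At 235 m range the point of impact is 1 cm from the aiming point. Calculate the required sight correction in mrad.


1 mrad subtends 1 cm per 10 m of range, so adj = error_cm / (dist_m / 10) = 1 / (235/10) = 0.04255 mrad

0.04255 mrad


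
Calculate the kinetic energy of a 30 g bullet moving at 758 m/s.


E = 0.5*m*v^2 = 0.5*0.03*758^2 = 8618 J

8618 J


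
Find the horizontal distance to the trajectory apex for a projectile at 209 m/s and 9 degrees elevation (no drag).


R = v0^2*sin(2*theta)/g = 209^2*sin(2*9°)/9.81 = 1375.96 m
apex_dist = R/2 = 1375.96/2 = 688 m

688 m


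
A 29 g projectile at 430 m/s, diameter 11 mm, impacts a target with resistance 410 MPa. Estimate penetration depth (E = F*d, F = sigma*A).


A = pi*(d/2)^2 = pi*(11/2)^2 = 95.0332 mm^2
E = 0.5*m*v^2 = 0.5*0.029*430^2 = 2681.05 J
depth = E/(sigma*A) = 2681.05 J / (410 MPa * 95.0332 mm^2) = 2681.05/(410 * 95.0332) m = 0.0688091 m ≈ 68.81 mm

68.81 mm


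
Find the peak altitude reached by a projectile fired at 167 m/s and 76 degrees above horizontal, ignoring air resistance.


H = (v0*sin(theta))^2 / (2g) = (167*sin(76°))^2 / (2*9.81) = 1338 m

1338 m


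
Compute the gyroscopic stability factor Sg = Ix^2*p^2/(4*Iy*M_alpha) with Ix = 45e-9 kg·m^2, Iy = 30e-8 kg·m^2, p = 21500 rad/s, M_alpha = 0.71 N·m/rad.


Sg = Ix^2 * p^2 / (4 * Iy * M_alpha) = (45e-9)^2 * 21500^2 / (4 * 30e-8 * 0.71) = 1.099

1.099


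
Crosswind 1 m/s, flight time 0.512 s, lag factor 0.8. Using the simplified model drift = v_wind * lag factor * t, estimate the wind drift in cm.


drift = v_wind * lag * t = 1 * 0.8 * 0.512 = 0.4096 m ≈ 40.96 cm

40.96 cm


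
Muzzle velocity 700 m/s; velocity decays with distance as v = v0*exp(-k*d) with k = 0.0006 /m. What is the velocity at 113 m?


v = v0*exp(-k*d) = 700*exp(-0.0006*113) = 654.1 m/s

654.1 m/s


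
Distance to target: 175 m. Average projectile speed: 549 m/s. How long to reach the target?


t = d/v = 175/549 = 0.3188 s

0.3188 s


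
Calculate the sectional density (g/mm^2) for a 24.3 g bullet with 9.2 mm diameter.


SD = m/d^2 = 24.3/9.2^2 = 0.2871 g/mm^2

0.2871 g/mm^2


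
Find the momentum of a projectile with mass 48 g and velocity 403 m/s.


p = m*v = 0.048*403 = 19.34 kg·m/s

19.34 kg·m/s


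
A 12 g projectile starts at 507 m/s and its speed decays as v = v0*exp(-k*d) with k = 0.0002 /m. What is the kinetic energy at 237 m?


v = v0*exp(-k*d) = 507*exp(-0.0002*237) = 483.529 m/s
E = 0.5*m*v^2 = 0.5*0.012*483.529^2 = 1403 J

1403 J


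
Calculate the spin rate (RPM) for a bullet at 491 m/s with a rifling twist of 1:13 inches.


twist_m = 13*0.0254 = 0.3302 m
spin = v/twist = 491/0.3302 = 1486.978 rev/s
RPM = spin*60 = 1486.978*60 ≈ 89219 RPM

89219 RPM


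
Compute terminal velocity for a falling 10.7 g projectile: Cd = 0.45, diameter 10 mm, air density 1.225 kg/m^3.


A = pi*(d/2)^2 = pi*(10/2000)^2 = 7.85398e-05 m^2
vt = sqrt(2mg/(Cd*rho*A)) = sqrt(2*0.0107*9.81/(0.45 * 1.225 * 7.85398e-05)) = 69.63 m/s

69.63 m/s


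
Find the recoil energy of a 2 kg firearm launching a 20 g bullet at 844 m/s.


v_r = m_p*v_p/m_gun = 0.02*844/2 = 8.44 m/s, E_r = 0.5*m_gun*v_r^2 = 0.5*2*8.44^2 = 71.23 J

71.23 J


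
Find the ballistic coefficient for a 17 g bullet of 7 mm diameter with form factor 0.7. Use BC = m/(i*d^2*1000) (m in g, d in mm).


BC = m/(i*d^2*1000) = 17/(0.7 * 7^2 * 1000) = 0.0004956

0.0004956


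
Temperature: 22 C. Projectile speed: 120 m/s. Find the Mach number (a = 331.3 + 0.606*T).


a = 331.3 + 0.606*(22) = 344.632 m/s
M = v/a = 120/344.632 = 0.3482

0.3482


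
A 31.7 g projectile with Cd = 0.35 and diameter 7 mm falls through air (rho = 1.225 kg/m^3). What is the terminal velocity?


A = pi*(d/2)^2 = pi*(7/2000)^2 = 3.84845e-05 m^2
vt = sqrt(2mg/(Cd*rho*A)) = sqrt(2*0.0317*9.81/(0.35 * 1.225 * 3.84845e-05)) = 194.1 m/s

194.1 m/s


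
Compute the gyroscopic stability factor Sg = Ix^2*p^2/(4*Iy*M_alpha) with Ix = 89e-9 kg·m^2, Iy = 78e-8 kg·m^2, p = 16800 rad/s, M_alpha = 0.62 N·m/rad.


Sg = Ix^2 * p^2 / (4 * Iy * M_alpha) = (89e-9)^2 * 16800^2 / (4 * 78e-8 * 0.62) = 1.156

1.156


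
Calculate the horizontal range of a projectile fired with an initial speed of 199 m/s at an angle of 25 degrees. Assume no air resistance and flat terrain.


R = v0^2 * sin(2*theta) / g = 199^2 * sin(2*25°) / 9.81 = 3092 m

3092 m


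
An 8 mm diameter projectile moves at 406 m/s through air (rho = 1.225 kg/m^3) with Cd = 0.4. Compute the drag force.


A = pi*(d/2)^2 = pi*(8/2000)^2 = 5.02655e-05 m^2
Fd = 0.5*Cd*rho*A*v^2 = 0.5*0.4*1.225*5.02655e-05*406^2 = 2.03 N

2.03 N


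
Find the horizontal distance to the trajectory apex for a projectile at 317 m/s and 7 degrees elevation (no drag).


R = v0^2*sin(2*theta)/g = 317^2*sin(2*7°)/9.81 = 2478.13 m
apex_dist = R/2 = 2478.13/2 = 1239 m

1239 m


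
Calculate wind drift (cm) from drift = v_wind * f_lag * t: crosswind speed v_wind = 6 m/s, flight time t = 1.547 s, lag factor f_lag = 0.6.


drift = v_wind * lag * t = 6 * 0.6 * 1.547 = 5.5692 m ≈ 556.9 cm

556.9 cm


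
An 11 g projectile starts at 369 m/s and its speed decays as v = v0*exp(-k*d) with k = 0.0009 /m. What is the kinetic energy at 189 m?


v = v0*exp(-k*d) = 369*exp(-0.0009*189) = 311.281 m/s
E = 0.5*m*v^2 = 0.5*0.011*311.281^2 = 532.9 J

532.9 J


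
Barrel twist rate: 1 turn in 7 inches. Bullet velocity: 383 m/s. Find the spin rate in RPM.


twist_m = 7*0.0254 = 0.1778 m
spin = v/twist = 383/0.1778 = 2154.106 rev/s
RPM = spin*60 = 2154.106*60 ≈ 129246 RPM

129246 RPM


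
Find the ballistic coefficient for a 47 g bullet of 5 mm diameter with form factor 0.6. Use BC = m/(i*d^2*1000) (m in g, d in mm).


BC = m/(i*d^2*1000) = 47/(0.6 * 5^2 * 1000) = 0.003133

0.003133


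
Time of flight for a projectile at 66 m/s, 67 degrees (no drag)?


T = 2*v0*sin(theta)/g = 2*66*sin(67°)/9.81 = 12.39 s

12.39 s


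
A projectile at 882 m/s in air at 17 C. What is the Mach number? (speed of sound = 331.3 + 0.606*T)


a = 331.3 + 0.606*(17) = 341.602 m/s
M = v/a = 882/341.602 = 2.582

2.582


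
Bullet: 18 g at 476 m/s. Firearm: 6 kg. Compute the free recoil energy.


v_r = m_p*v_p/m_gun = 0.018*476/6 = 1.428 m/s, E_r = 0.5*m_gun*v_r^2 = 0.5*6*1.428^2 = 6.118 J

6.118 J


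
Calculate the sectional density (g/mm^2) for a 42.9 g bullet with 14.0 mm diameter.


SD = m/d^2 = 42.9/14.0^2 = 0.2189 g/mm^2

0.2189 g/mm^2


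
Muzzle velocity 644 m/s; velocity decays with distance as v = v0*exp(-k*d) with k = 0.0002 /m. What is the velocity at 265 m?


v = v0*exp(-k*d) = 644*exp(-0.0002*265) = 610.8 m/s

610.8 m/s


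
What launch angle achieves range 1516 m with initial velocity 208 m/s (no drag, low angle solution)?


sin(2*theta) = R*g/v0^2 = 1516*9.81/208^2 = 0.343749, theta = arcsin(0.343749)/2 = 10.05°

10.05 degrees


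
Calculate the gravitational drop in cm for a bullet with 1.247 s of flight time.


drop = 0.5*g*t^2 = 0.5*9.81*1.247^2 = 7.62732 m ≈ 762.7 cm

762.7 cm


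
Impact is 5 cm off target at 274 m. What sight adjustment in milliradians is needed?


1 mrad subtends 1 cm per 10 m of range, so adj = error_cm / (dist_m / 10) = 5 / (274/10) = 0.1825 mrad

0.1825 mrad


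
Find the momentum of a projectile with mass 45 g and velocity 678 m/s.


p = m*v = 0.045*678 = 30.51 kg·m/s

30.51 kg·m/s


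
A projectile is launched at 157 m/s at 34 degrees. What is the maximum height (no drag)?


H = (v0*sin(theta))^2 / (2g) = (157*sin(34°))^2 / (2*9.81) = 392.8 m

392.8 m


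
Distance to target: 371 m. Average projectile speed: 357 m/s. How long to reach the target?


t = d/v = 371/357 = 1.039 s

1.039 s


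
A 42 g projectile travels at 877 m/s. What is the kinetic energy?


E = 0.5*m*v^2 = 0.5*0.042*877^2 = 16152 J

16152 J


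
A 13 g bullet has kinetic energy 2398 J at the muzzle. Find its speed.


v = sqrt(2*E/m) = sqrt(2*2398/0.013) = 607.4 m/s

607.4 m/s


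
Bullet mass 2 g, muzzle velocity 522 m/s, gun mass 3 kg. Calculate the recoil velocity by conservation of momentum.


v_recoil = m_p * v_p / m_gun = 0.002 * 522 / 3 = 0.348 m/s

0.348 m/s


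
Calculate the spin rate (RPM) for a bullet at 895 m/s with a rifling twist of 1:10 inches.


twist_m = 10*0.0254 = 0.254 m
spin = v/twist = 895/0.254 = 3523.622 rev/s
RPM = spin*60 = 3523.622*60 ≈ 211417 RPM

211417 RPM


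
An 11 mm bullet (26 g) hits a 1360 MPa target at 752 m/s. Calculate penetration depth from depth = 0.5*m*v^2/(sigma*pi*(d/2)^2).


A = pi*(d/2)^2 = pi*(11/2)^2 = 95.0332 mm^2
E = 0.5*m*v^2 = 0.5*0.026*752^2 = 7351.55 J
depth = E/(sigma*A) = 7351.55 J / (1360 MPa * 95.0332 mm^2) = 7351.55/(1360 * 95.0332) m = 0.0568807 m ≈ 56.88 mm

56.88 mm


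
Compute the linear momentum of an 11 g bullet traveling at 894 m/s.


p = m*v = 0.011*894 = 9.834 kg·m/s

9.834 kg·m/s


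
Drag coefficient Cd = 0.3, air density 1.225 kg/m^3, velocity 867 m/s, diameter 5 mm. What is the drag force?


A = pi*(d/2)^2 = pi*(5/2000)^2 = 1.96350e-05 m^2
Fd = 0.5*Cd*rho*A*v^2 = 0.5*0.3*1.225*1.96350e-05*867^2 = 2.712 N

2.712 N


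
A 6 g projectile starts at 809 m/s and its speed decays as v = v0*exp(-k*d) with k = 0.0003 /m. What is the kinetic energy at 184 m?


v = v0*exp(-k*d) = 809*exp(-0.0003*184) = 765.553 m/s
E = 0.5*m*v^2 = 0.5*0.006*765.553^2 = 1758 J

1758 J


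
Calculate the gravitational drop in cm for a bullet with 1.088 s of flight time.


drop = 0.5*g*t^2 = 0.5*9.81*1.088^2 = 5.80626 m ≈ 580.6 cm

580.6 cm


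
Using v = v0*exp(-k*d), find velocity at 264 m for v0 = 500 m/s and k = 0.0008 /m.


v = v0*exp(-k*d) = 500*exp(-0.0008*264) = 404.8 m/s

404.8 m/s


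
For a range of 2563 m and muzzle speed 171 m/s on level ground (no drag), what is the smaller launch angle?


sin(2*theta) = R*g/v0^2 = 2563*9.81/171^2 = 0.859855, theta = arcsin(0.859855)/2 = 29.65°

29.65 degrees


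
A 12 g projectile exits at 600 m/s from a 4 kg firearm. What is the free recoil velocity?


v_recoil = m_p * v_p / m_gun = 0.012 * 600 / 4 = 1.8 m/s

1.8 m/s


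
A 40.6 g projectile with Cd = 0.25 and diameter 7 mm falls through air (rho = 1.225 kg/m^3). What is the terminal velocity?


A = pi*(d/2)^2 = pi*(7/2000)^2 = 3.84845e-05 m^2
vt = sqrt(2mg/(Cd*rho*A)) = sqrt(2*0.0406*9.81/(0.25 * 1.225 * 3.84845e-05)) = 260 m/s

260 m/s


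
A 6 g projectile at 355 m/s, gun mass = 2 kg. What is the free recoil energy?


v_r = m_p*v_p/m_gun = 0.006*355/2 = 1.065 m/s, E_r = 0.5*m_gun*v_r^2 = 0.5*2*1.065^2 = 1.134 J

1.134 J


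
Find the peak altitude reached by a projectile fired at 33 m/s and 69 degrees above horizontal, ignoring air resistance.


H = (v0*sin(theta))^2 / (2g) = (33*sin(69°))^2 / (2*9.81) = 48.38 m

48.38 m


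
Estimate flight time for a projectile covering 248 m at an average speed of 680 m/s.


t = d/v = 248/680 = 0.3647 s

0.3647 s


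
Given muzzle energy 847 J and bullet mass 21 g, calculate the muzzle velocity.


v = sqrt(2*E/m) = sqrt(2*847/0.021) = 284 m/s

284 m/s


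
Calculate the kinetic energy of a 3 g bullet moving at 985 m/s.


E = 0.5*m*v^2 = 0.5*0.003*985^2 = 1455 J

1455 J


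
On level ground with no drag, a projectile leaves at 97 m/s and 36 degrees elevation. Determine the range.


R = v0^2 * sin(2*theta) / g = 97^2 * sin(2*36°) / 9.81 = 912.2 m

912.2 m


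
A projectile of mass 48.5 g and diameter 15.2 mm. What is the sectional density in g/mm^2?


SD = m/d^2 = 48.5/15.2^2 = 0.2099 g/mm^2

0.2099 g/mm^2


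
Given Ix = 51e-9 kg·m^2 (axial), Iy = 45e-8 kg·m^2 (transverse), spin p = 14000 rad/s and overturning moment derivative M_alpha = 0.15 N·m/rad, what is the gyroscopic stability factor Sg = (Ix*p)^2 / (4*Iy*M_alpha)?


Sg = Ix^2 * p^2 / (4 * Iy * M_alpha) = (51e-9)^2 * 14000^2 / (4 * 45e-8 * 0.15) = 1.888

1.888


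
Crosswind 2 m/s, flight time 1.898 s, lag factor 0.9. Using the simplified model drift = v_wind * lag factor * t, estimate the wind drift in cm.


drift = v_wind * lag * t = 2 * 0.9 * 1.898 = 3.4164 m ≈ 341.6 cm

341.6 cm


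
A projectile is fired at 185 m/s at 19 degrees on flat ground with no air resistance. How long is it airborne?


T = 2*v0*sin(theta)/g = 2*185*sin(19°)/9.81 = 12.28 s

12.28 s


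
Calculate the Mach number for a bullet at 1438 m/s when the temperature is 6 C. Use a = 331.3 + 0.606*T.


a = 331.3 + 0.606*(6) = 334.936 m/s
M = v/a = 1438/334.936 = 4.293

4.293


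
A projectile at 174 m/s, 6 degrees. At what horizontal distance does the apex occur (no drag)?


R = v0^2*sin(2*theta)/g = 174^2*sin(2*6°)/9.81 = 641.665 m
apex_dist = R/2 = 641.665/2 = 320.8 m

320.8 m


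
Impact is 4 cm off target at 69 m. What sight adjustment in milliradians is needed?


1 mrad subtends 1 cm per 10 m of range, so adj = error_cm / (dist_m / 10) = 4 / (69/10) = 0.5797 mrad

0.5797 mrad


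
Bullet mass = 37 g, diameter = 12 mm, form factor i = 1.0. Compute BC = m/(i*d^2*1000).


BC = m/(i*d^2*1000) = 37/(1.0 * 12^2 * 1000) = 0.0002569

0.0002569


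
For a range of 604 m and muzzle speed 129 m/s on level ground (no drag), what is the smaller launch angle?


sin(2*theta) = R*g/v0^2 = 604*9.81/129^2 = 0.356063, theta = arcsin(0.356063)/2 = 10.43°

10.43 degrees


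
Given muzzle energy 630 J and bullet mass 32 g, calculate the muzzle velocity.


v = sqrt(2*E/m) = sqrt(2*630/0.032) = 198.4 m/s

198.4 m/s


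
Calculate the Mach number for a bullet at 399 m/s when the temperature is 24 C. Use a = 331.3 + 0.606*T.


a = 331.3 + 0.606*(24) = 345.844 m/s
M = v/a = 399/345.844 = 1.154

1.154


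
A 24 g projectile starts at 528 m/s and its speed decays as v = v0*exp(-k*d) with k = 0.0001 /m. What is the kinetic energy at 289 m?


v = v0*exp(-k*d) = 528*exp(-0.0001*289) = 512.959 m/s
E = 0.5*m*v^2 = 0.5*0.024*512.959^2 = 3158 J

3158 J


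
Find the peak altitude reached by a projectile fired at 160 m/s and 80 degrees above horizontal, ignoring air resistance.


H = (v0*sin(theta))^2 / (2g) = (160*sin(80°))^2 / (2*9.81) = 1265 m

1265 m


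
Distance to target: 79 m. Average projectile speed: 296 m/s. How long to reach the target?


t = d/v = 79/296 = 0.2669 s

0.2669 s


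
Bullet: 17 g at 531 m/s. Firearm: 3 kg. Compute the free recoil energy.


v_r = m_p*v_p/m_gun = 0.017*531/3 = 3.009 m/s, E_r = 0.5*m_gun*v_r^2 = 0.5*3*3.009^2 = 13.58 J

13.58 J


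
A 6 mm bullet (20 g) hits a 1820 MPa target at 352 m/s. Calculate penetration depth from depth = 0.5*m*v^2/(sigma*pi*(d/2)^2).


A = pi*(d/2)^2 = pi*(6/2)^2 = 28.2743 mm^2
E = 0.5*m*v^2 = 0.5*0.02*352^2 = 1239.04 J
depth = E/(sigma*A) = 1239.04 J / (1820 MPa * 28.2743 mm^2) = 1239.04/(1820 * 28.2743) m = 0.0240781 m ≈ 24.08 mm

24.08 mm


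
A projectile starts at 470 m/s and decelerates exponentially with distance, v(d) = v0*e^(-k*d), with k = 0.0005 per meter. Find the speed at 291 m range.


v = v0*exp(-k*d) = 470*exp(-0.0005*291) = 406.4 m/s

406.4 m/s


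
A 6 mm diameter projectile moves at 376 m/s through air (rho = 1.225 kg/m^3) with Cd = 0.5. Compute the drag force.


A = pi*(d/2)^2 = pi*(6/2000)^2 = 2.82743e-05 m^2
Fd = 0.5*Cd*rho*A*v^2 = 0.5*0.5*1.225*2.82743e-05*376^2 = 1.224 N

1.224 N


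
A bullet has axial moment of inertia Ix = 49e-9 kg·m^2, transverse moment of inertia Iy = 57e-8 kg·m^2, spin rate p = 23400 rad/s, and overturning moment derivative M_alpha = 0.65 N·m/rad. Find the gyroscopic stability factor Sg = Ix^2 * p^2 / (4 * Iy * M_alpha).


Sg = Ix^2 * p^2 / (4 * Iy * M_alpha) = (49e-9)^2 * 23400^2 / (4 * 57e-8 * 0.65) = 0.8871

0.8871


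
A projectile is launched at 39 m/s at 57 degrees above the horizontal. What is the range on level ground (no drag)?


R = v0^2 * sin(2*theta) / g = 39^2 * sin(2*57°) / 9.81 = 141.6 m

141.6 m


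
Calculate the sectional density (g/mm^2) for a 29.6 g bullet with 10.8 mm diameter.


SD = m/d^2 = 29.6/10.8^2 = 0.2538 g/mm^2

0.2538 g/mm^2


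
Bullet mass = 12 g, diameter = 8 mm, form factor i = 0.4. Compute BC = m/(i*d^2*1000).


BC = m/(i*d^2*1000) = 12/(0.4 * 8^2 * 1000) = 0.0004687

0.0004687


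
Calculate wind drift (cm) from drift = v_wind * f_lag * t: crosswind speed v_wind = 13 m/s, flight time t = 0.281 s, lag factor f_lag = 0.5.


drift = v_wind * lag * t = 13 * 0.5 * 0.281 = 1.8265 m ≈ 182.7 cm

182.7 cm


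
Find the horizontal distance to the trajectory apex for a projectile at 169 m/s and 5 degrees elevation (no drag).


R = v0^2*sin(2*theta)/g = 169^2*sin(2*5°)/9.81 = 505.562 m
apex_dist = R/2 = 505.562/2 = 252.8 m

252.8 m


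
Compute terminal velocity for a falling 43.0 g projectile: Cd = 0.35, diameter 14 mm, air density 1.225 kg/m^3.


A = pi*(d/2)^2 = pi*(14/2000)^2 = 1.53938e-04 m^2
vt = sqrt(2mg/(Cd*rho*A)) = sqrt(2*0.043*9.81/(0.35 * 1.225 * 1.53938e-04)) = 113.1 m/s

113.1 m/s
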